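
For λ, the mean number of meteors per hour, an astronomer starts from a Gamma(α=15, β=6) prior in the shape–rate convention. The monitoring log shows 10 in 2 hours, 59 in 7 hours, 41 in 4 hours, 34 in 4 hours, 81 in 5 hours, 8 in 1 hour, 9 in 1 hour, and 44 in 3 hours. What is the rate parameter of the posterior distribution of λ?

Total count: 10 + 59 + 41 + 34 + 81 + 8 + 9 + 44 = 286.
Total exposure: 2 + 7 + 4 + 4 + 5 + 1 + 1 + 3 = 27 hours.
Posterior: α' = 15 + 286 = 301, β' = 6 + 27 = 33.

33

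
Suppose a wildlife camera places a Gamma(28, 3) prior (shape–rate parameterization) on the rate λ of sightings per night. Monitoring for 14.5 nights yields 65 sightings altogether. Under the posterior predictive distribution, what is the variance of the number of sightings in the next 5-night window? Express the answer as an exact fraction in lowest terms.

Total count 65 over total exposure 14.5 nights.
The Gamma prior is conjugate for the Poisson rate, so λ | data ~ Gamma(28+65, 3+14.5) = Gamma(93, 35/2).
The posterior predictive for a window of length T is Negative Binomial with variance T·α'·(β'+T)/β'² = 5·93·(45/2)/(1225/4) = 1674/49.

1674/49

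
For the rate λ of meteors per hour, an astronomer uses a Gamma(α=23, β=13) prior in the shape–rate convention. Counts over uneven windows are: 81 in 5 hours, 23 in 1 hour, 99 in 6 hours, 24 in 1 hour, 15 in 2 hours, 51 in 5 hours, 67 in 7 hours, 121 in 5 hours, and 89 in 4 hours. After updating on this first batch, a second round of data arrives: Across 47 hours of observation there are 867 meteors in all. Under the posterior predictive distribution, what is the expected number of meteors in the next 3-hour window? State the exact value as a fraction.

Total count: 81 + 23 + 99 + 24 + 15 + 51 + 67 + 121 + 89 = 570.
Total exposure: 5 + 1 + 6 + 1 + 2 + 5 + 7 + 5 + 4 = 36 hours.
After the first batch: Gamma(23 + 570, 13 + 36) = Gamma(593, 49).
Total count 867 over total exposure 47 hours.
After the second batch: Gamma(593 + 867, 49 + 47) = Gamma(1460, 96).
Predictive mean over a 3-hour window = T·E[λ|data] = 3·1460/96 = 365/8.

365/8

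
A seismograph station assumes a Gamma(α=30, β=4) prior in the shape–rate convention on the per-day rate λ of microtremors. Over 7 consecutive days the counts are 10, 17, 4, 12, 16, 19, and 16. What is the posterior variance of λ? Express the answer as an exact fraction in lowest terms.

Total count: 10 + 17 + 4 + 12 + 16 + 19 + 16 = 94.
Total exposure: 7 days.
Gamma(α, β) with Poisson data over total exposure Σt gives posterior Gamma(α+Σx, β+Σt) = Gamma(124, 11).
Posterior variance = α'/β'² = 124/121.

124/121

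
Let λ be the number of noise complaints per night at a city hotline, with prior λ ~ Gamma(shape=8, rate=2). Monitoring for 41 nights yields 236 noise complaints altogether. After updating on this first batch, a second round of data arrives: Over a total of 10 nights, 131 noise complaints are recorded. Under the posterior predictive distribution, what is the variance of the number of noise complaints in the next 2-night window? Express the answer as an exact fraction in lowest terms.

41250/2809

Total count 236 over total exposure 41 nights.
After the first batch: Gamma(8 + 236, 2 + 41) = Gamma(244, 43).
Total count 131 over total exposure 10 nights.
After the second batch: Gamma(244 + 131, 43 + 10) = Gamma(375, 53).
The posterior predictive for a window of length T is Negative Binomial with variance T·α'·(β'+T)/β'² = 2·375·55/2809 = 41250/2809.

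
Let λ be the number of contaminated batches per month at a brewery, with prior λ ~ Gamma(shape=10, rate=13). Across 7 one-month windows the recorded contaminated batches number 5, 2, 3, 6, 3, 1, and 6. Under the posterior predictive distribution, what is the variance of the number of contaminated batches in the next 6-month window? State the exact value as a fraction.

351/25

Total count: 5 + 2 + 3 + 6 + 3 + 1 + 6 = 26.
Total exposure: 7 months.
Gamma(α, β) with Poisson data over total exposure Σt gives posterior Gamma(α+Σx, β+Σt) = Gamma(36, 20).
The posterior predictive for a window of length T is Negative Binomial with variance T·α'·(β'+T)/β'² = 6·36·26/400 = 351/25.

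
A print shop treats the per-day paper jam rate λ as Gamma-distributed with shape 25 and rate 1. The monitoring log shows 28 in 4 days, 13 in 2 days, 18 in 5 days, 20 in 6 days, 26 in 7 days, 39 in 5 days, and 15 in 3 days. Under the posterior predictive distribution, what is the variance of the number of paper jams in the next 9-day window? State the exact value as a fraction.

Total count: 28 + 13 + 18 + 20 + 26 + 39 + 15 = 159.
Total exposure: 4 + 2 + 5 + 6 + 7 + 5 + 3 = 32 days.
The Gamma prior is conjugate for the Poisson rate, so λ | data ~ Gamma(25+159, 1+32) = Gamma(184, 33).
The posterior predictive for a window of length T is Negative Binomial with variance T·α'·(β'+T)/β'² = 9·184·42/1089 = 7728/121.

7728/121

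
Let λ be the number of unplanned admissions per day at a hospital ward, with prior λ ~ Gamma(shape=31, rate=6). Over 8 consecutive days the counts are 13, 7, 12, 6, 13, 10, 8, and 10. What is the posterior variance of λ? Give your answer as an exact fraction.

Total count: 13 + 7 + 12 + 6 + 13 + 10 + 8 + 10 = 79.
Total exposure: 8 days.
The Gamma prior is conjugate for the Poisson rate, so λ | data ~ Gamma(31+79, 6+8) = Gamma(110, 14).
Posterior variance = α'/β'² = 110/196 = 55/98.

55/98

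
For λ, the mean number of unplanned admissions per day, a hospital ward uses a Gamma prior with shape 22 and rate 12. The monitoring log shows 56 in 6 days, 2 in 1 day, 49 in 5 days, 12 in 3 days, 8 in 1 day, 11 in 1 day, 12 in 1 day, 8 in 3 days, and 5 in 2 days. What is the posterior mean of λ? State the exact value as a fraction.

Total count: 56 + 2 + 49 + 12 + 8 + 11 + 12 + 8 + 5 = 163.
Total exposure: 6 + 1 + 5 + 3 + 1 + 1 + 1 + 3 + 2 = 23 days.
Gamma(α, β) with Poisson data over total exposure Σt gives posterior Gamma(α+Σx, β+Σt) = Gamma(185, 35).
Posterior mean = α'/β' = 185/35 = 37/7.

37/7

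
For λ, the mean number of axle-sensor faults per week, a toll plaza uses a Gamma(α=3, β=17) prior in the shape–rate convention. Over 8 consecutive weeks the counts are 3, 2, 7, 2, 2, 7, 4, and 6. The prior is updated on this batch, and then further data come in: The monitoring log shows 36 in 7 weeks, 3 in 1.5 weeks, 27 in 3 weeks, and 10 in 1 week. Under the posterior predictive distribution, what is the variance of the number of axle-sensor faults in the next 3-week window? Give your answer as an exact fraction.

6048/625

Total count: 3 + 2 + 7 + 2 + 2 + 7 + 4 + 6 = 33.
Total exposure: 8 weeks.
After the first batch: Gamma(3 + 33, 17 + 8) = Gamma(36, 25).
Total count: 36 + 3 + 27 + 10 = 76.
Total exposure: 7 + 1.5 + 3 + 1 = 12.5 weeks.
After the second batch: Gamma(36 + 76, 25 + 12.5) = Gamma(112, 75/2).
The posterior predictive for a window of length T is Negative Binomial with variance T·α'·(β'+T)/β'² = 3·112·(81/2)/(5625/4) = 6048/625.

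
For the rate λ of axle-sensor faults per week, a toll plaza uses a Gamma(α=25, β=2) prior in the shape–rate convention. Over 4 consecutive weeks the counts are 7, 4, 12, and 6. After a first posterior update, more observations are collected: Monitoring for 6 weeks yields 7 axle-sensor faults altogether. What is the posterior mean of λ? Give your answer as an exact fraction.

61/12

Total count: 7 + 4 + 12 + 6 = 29.
Total exposure: 4 weeks.
After the first batch: Gamma(25 + 29, 2 + 4) = Gamma(54, 6).
Total count 7 over total exposure 6 weeks.
After the second batch: Gamma(54 + 7, 6 + 6) = Gamma(61, 12).
Posterior mean = α'/β' = 61/12.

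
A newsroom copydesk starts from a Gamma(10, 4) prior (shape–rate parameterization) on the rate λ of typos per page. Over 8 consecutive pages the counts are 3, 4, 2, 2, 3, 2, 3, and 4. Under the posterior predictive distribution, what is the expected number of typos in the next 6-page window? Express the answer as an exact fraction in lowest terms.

Total count: 3 + 4 + 2 + 2 + 3 + 2 + 3 + 4 = 23.
Total exposure: 8 pages.
Conjugate update: add total count to the shape and total exposure to the rate, giving Gamma(33, 12).
Predictive mean over a 6-page window = T·E[λ|data] = 6·33/12 = 33/2.

33/2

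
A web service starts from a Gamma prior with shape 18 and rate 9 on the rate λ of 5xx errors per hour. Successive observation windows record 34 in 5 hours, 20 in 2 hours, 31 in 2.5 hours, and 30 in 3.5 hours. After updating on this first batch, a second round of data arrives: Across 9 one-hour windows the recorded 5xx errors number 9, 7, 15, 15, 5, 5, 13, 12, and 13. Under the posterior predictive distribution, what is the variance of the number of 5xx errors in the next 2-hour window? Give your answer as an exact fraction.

14982/961

Total count: 34 + 20 + 31 + 30 = 115.
Total exposure: 5 + 2 + 2.5 + 3.5 = 13 hours.
After the first batch: Gamma(18 + 115, 9 + 13) = Gamma(133, 22).
Total count: 9 + 7 + 15 + 15 + 5 + 5 + 13 + 12 + 13 = 94.
Total exposure: 9 hours.
After the second batch: Gamma(133 + 94, 22 + 9) = Gamma(227, 31).
The posterior predictive for a window of length T is Negative Binomial with variance T·α'·(β'+T)/β'² = 2·227·33/961 = 14982/961.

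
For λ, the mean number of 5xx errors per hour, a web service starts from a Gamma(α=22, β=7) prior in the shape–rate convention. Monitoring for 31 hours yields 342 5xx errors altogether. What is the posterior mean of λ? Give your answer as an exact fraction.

182/19

Total count 342 over total exposure 31 hours.
Conjugate update: add total count to the shape and total exposure to the rate, giving Gamma(364, 38).
Posterior mean = α'/β' = 364/38 = 182/19.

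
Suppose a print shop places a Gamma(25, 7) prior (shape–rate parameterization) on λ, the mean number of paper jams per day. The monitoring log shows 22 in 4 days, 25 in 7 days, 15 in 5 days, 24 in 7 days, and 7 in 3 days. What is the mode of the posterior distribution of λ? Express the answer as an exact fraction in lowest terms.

39/11

Total count: 22 + 25 + 15 + 24 + 7 = 93.
Total exposure: 4 + 7 + 5 + 7 + 3 = 26 days.
Posterior: α' = 25 + 93 = 118, β' = 7 + 26 = 33.
Posterior mode = (α'−1)/β' = 117/33 = 39/11.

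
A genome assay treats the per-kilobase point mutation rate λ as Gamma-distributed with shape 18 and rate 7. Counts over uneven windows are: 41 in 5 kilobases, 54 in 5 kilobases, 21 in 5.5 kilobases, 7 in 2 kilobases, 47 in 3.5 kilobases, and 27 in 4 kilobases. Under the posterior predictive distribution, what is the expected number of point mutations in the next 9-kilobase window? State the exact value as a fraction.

Total count: 41 + 54 + 21 + 7 + 47 + 27 = 197.
Total exposure: 5 + 5 + 5.5 + 2 + 3.5 + 4 = 25 kilobases.
Gamma(α, β) with Poisson data over total exposure Σt gives posterior Gamma(α+Σx, β+Σt) = Gamma(215, 32).
Predictive mean over a 9-kilobase window = T·E[λ|data] = 9·215/32 = 1935/32.

1935/32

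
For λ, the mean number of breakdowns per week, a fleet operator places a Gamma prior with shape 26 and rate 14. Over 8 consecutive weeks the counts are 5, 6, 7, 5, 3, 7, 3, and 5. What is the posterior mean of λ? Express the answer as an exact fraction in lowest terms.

Total count: 5 + 6 + 7 + 5 + 3 + 7 + 3 + 5 = 41.
Total exposure: 8 weeks.
Gamma(α, β) with Poisson data over total exposure Σt gives posterior Gamma(α+Σx, β+Σt) = Gamma(67, 22).
Posterior mean = α'/β' = 67/22.

67/22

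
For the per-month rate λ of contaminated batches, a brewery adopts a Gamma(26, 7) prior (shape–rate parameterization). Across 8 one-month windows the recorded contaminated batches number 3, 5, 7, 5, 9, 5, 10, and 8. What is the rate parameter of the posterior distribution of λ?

15

Total count: 3 + 5 + 7 + 5 + 9 + 5 + 10 + 8 = 52.
Total exposure: 8 months.
Gamma(α, β) with Poisson data over total exposure Σt gives posterior Gamma(α+Σx, β+Σt) = Gamma(78, 15).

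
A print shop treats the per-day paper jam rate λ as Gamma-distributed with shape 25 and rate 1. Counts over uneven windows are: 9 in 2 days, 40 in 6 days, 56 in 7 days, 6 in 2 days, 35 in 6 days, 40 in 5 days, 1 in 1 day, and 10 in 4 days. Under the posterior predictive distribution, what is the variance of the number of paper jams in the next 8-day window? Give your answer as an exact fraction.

18648/289

Total count: 9 + 40 + 56 + 6 + 35 + 40 + 1 + 10 = 197.
Total exposure: 2 + 6 + 7 + 2 + 6 + 5 + 1 + 4 = 33 days.
Conjugate update: add total count to the shape and total exposure to the rate, giving Gamma(222, 34).
The posterior predictive for a window of length T is Negative Binomial with variance T·α'·(β'+T)/β'² = 8·222·42/1156 = 18648/289.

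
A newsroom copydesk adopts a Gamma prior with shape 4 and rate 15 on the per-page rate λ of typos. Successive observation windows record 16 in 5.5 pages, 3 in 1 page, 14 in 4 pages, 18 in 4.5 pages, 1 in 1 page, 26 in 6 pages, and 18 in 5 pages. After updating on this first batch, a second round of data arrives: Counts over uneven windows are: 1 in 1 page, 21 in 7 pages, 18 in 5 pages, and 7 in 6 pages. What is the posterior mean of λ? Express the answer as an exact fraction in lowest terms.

Total count: 16 + 3 + 14 + 18 + 1 + 26 + 18 = 96.
Total exposure: 5.5 + 1 + 4 + 4.5 + 1 + 6 + 5 = 27 pages.
After the first batch: Gamma(4 + 96, 15 + 27) = Gamma(100, 42).
Total count: 1 + 21 + 18 + 7 = 47.
Total exposure: 1 + 7 + 5 + 6 = 19 pages.
After the second batch: Gamma(100 + 47, 42 + 19) = Gamma(147, 61).
Posterior mean = α'/β' = 147/61.

147/61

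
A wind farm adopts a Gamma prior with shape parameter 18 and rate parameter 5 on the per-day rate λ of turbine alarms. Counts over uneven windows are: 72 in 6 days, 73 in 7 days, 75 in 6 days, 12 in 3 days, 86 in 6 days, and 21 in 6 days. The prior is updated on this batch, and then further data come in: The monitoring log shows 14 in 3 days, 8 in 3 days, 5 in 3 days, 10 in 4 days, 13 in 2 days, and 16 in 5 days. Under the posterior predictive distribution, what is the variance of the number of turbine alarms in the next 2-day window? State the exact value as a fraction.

51606/3481

Total count: 72 + 73 + 75 + 12 + 86 + 21 = 339.
Total exposure: 6 + 7 + 6 + 3 + 6 + 6 = 34 days.
After the first batch: Gamma(18 + 339, 5 + 34) = Gamma(357, 39).
Total count: 14 + 8 + 5 + 10 + 13 + 16 = 66.
Total exposure: 3 + 3 + 3 + 4 + 2 + 5 = 20 days.
After the second batch: Gamma(357 + 66, 39 + 20) = Gamma(423, 59).
The posterior predictive for a window of length T is Negative Binomial with variance T·α'·(β'+T)/β'² = 2·423·61/3481 = 51606/3481.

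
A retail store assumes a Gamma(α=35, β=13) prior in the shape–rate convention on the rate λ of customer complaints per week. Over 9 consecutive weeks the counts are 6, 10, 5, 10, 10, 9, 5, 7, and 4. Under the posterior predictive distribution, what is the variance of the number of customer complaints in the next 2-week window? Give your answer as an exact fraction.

1212/121

Total count: 6 + 10 + 5 + 10 + 10 + 9 + 5 + 7 + 4 = 66.
Total exposure: 9 weeks.
By Gamma–Poisson conjugacy, the posterior is Gamma(α + Σx, β + Σt) = Gamma(35 + 66, 13 + 9) = Gamma(101, 22).
The posterior predictive for a window of length T is Negative Binomial with variance T·α'·(β'+T)/β'² = 2·101·24/484 = 1212/121.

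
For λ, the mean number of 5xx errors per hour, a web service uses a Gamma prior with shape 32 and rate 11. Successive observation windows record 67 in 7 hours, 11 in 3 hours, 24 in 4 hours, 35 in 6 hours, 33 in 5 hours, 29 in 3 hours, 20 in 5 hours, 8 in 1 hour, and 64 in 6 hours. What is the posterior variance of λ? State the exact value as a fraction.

19/153

Total count: 67 + 11 + 24 + 35 + 33 + 29 + 20 + 8 + 64 = 291.
Total exposure: 7 + 3 + 4 + 6 + 5 + 3 + 5 + 1 + 6 = 40 hours.
Conjugate update: add total count to the shape and total exposure to the rate, giving Gamma(323, 51).
Posterior variance = α'/β'² = 323/2601 = 19/153.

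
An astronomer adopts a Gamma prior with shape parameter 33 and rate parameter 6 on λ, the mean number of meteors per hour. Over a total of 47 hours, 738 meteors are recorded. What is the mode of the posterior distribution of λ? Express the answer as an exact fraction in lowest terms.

Total count 738 over total exposure 47 hours.
Gamma(α, β) with Poisson data over total exposure Σt gives posterior Gamma(α+Σx, β+Σt) = Gamma(771, 53).
Posterior mode = (α'−1)/β' = 770/53.

770/53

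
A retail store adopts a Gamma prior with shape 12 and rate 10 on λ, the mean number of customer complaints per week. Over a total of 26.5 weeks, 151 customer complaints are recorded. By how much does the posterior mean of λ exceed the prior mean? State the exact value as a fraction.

Total count 151 over total exposure 26.5 weeks.
By Gamma–Poisson conjugacy, the posterior is Gamma(α + Σx, β + Σt) = Gamma(12 + 151, 10 + 26.5) = Gamma(163, 73/2).
Posterior mean = 163/(73/2) = 326/73; prior mean = 12/10 = 6/5. Difference = 326/73 − 6/5 = 1192/365.

1192/365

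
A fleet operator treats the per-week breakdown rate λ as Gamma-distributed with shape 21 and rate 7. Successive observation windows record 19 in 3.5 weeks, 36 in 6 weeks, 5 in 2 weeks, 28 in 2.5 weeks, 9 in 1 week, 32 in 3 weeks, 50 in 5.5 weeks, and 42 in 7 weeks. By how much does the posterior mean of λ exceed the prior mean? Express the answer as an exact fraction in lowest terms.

259/75

Total count: 19 + 36 + 5 + 28 + 9 + 32 + 50 + 42 = 221.
Total exposure: 3.5 + 6 + 2 + 2.5 + 1 + 3 + 5.5 + 7 = 30.5 weeks.
The Gamma prior is conjugate for the Poisson rate, so λ | data ~ Gamma(21+221, 7+30.5) = Gamma(242, 75/2).
Posterior mean = 242/(75/2) = 484/75; prior mean = 21/7 = 3. Difference = 484/75 − 3 = 259/75.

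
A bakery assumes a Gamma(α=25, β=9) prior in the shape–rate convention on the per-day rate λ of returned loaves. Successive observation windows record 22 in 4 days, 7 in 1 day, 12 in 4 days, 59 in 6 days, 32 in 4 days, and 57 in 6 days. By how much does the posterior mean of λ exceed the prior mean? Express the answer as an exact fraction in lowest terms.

Total count: 22 + 7 + 12 + 59 + 32 + 57 = 189.
Total exposure: 4 + 1 + 4 + 6 + 4 + 6 = 25 days.
Conjugate update: add total count to the shape and total exposure to the rate, giving Gamma(214, 34).
Posterior mean = 214/34 = 107/17; prior mean = 25/9 = 25/9. Difference = 107/17 − 25/9 = 538/153.

538/153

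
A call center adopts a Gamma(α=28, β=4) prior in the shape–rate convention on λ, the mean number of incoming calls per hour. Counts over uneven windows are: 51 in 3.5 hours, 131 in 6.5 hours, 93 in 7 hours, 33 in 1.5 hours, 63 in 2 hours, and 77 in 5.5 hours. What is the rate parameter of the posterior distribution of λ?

30

Total count: 51 + 131 + 93 + 33 + 63 + 77 = 448.
Total exposure: 3.5 + 6.5 + 7 + 1.5 + 2 + 5.5 = 26 hours.
The Gamma prior is conjugate for the Poisson rate, so λ | data ~ Gamma(28+448, 4+26) = Gamma(476, 30).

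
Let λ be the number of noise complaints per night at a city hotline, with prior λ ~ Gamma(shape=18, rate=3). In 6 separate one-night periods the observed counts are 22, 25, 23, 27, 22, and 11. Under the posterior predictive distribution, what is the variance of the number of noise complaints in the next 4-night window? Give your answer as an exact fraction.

Total count: 22 + 25 + 23 + 27 + 22 + 11 = 130.
Total exposure: 6 nights.
Gamma(α, β) with Poisson data over total exposure Σt gives posterior Gamma(α+Σx, β+Σt) = Gamma(148, 9).
The posterior predictive for a window of length T is Negative Binomial with variance T·α'·(β'+T)/β'² = 4·148·13/81 = 7696/81.

7696/81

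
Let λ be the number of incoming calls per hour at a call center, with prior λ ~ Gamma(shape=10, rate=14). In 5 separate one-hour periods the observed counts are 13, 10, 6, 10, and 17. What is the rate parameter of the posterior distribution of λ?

Total count: 13 + 10 + 6 + 10 + 17 = 56.
Total exposure: 5 hours.
Posterior: α' = 10 + 56 = 66, β' = 14 + 5 = 19.

19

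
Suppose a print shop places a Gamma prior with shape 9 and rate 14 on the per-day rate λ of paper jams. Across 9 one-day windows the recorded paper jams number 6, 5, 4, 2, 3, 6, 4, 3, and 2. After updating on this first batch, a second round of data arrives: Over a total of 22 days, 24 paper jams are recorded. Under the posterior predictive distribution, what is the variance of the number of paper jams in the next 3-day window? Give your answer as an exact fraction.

Total count: 6 + 5 + 4 + 2 + 3 + 6 + 4 + 3 + 2 = 35.
Total exposure: 9 days.
After the first batch: Gamma(9 + 35, 14 + 9) = Gamma(44, 23).
Total count 24 over total exposure 22 days.
After the second batch: Gamma(44 + 24, 23 + 22) = Gamma(68, 45).
The posterior predictive for a window of length T is Negative Binomial with variance T·α'·(β'+T)/β'² = 3·68·48/2025 = 1088/225.

1088/225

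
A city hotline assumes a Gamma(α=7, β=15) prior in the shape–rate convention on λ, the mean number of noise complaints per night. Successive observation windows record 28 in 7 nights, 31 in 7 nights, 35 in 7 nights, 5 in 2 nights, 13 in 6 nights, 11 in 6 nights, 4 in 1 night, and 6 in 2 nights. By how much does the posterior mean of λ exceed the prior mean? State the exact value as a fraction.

Total count: 28 + 31 + 35 + 5 + 13 + 11 + 4 + 6 = 133.
Total exposure: 7 + 7 + 7 + 2 + 6 + 6 + 1 + 2 = 38 nights.
Conjugate update: add total count to the shape and total exposure to the rate, giving Gamma(140, 53).
Posterior mean = 140/53 = 140/53; prior mean = 7/15 = 7/15. Difference = 140/53 − 7/15 = 1729/795.

1729/795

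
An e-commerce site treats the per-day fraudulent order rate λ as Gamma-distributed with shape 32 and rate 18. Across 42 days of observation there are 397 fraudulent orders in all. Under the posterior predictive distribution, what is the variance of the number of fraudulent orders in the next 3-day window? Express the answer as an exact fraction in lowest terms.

Total count 397 over total exposure 42 days.
Gamma(α, β) with Poisson data over total exposure Σt gives posterior Gamma(α+Σx, β+Σt) = Gamma(429, 60).
The posterior predictive for a window of length T is Negative Binomial with variance T·α'·(β'+T)/β'² = 3·429·63/3600 = 9009/400.

9009/400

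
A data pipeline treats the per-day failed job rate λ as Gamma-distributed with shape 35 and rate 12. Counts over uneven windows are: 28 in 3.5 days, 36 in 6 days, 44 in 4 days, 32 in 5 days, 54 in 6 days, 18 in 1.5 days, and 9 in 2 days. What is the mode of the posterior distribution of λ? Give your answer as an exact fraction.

51/8

Total count: 28 + 36 + 44 + 32 + 54 + 18 + 9 = 221.
Total exposure: 3.5 + 6 + 4 + 5 + 6 + 1.5 + 2 = 28 days.
Posterior: α' = 35 + 221 = 256, β' = 12 + 28 = 40.
Posterior mode = (α'−1)/β' = 255/40 = 51/8.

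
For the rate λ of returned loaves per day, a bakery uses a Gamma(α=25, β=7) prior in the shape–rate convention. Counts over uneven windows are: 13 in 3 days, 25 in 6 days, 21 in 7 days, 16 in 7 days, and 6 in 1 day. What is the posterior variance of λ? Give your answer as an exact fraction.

Total count: 13 + 25 + 21 + 16 + 6 = 81.
Total exposure: 3 + 6 + 7 + 7 + 1 = 24 days.
Gamma(α, β) with Poisson data over total exposure Σt gives posterior Gamma(α+Σx, β+Σt) = Gamma(106, 31).
Posterior variance = α'/β'² = 106/961.

106/961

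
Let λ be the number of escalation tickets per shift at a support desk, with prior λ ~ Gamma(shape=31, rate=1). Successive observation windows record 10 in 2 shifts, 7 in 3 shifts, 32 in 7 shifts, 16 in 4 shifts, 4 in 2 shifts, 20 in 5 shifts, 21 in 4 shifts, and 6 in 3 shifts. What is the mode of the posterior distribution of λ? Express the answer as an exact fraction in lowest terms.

Total count: 10 + 7 + 32 + 16 + 4 + 20 + 21 + 6 = 116.
Total exposure: 2 + 3 + 7 + 4 + 2 + 5 + 4 + 3 = 30 shifts.
The Gamma prior is conjugate for the Poisson rate, so λ | data ~ Gamma(31+116, 1+30) = Gamma(147, 31).
Posterior mode = (α'−1)/β' = 146/31.

146/31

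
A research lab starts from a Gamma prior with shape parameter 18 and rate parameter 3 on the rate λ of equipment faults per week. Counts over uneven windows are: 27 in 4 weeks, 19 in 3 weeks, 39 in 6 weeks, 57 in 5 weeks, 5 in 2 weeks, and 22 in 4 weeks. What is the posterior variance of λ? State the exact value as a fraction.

Total count: 27 + 19 + 39 + 57 + 5 + 22 = 169.
Total exposure: 4 + 3 + 6 + 5 + 2 + 4 = 24 weeks.
Gamma(α, β) with Poisson data over total exposure Σt gives posterior Gamma(α+Σx, β+Σt) = Gamma(187, 27).
Posterior variance = α'/β'² = 187/729.

187/729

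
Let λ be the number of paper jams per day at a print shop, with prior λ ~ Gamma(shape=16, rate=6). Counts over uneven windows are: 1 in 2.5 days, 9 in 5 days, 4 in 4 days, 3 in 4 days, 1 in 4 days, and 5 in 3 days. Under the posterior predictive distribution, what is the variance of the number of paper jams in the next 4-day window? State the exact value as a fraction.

Total count: 1 + 9 + 4 + 3 + 1 + 5 = 23.
Total exposure: 2.5 + 5 + 4 + 4 + 4 + 3 = 22.5 days.
The Gamma prior is conjugate for the Poisson rate, so λ | data ~ Gamma(16+23, 6+22.5) = Gamma(39, 57/2).
The posterior predictive for a window of length T is Negative Binomial with variance T·α'·(β'+T)/β'² = 4·39·(65/2)/(3249/4) = 6760/1083.

6760/1083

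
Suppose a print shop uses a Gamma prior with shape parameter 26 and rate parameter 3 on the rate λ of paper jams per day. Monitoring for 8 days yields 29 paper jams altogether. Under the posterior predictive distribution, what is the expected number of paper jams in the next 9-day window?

Total count 29 over total exposure 8 days.
Gamma(α, β) with Poisson data over total exposure Σt gives posterior Gamma(α+Σx, β+Σt) = Gamma(55, 11).
Predictive mean over a 9-day window = T·E[λ|data] = 9·55/11 = 45.

45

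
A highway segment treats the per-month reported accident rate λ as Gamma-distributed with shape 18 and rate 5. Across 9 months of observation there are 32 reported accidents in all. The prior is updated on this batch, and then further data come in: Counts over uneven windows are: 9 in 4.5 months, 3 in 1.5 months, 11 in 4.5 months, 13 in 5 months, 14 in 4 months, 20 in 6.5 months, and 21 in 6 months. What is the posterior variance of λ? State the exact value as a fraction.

Total count 32 over total exposure 9 months.
After the first batch: Gamma(18 + 32, 5 + 9) = Gamma(50, 14).
Total count: 9 + 3 + 11 + 13 + 14 + 20 + 21 = 91.
Total exposure: 4.5 + 1.5 + 4.5 + 5 + 4 + 6.5 + 6 = 32 months.
After the second batch: Gamma(50 + 91, 14 + 32) = Gamma(141, 46).
Posterior variance = α'/β'² = 141/2116.

141/2116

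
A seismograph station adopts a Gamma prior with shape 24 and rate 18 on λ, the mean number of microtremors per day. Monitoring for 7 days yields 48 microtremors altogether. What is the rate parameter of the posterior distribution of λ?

Total count 48 over total exposure 7 days.
Posterior: α' = 24 + 48 = 72, β' = 18 + 7 = 25.

25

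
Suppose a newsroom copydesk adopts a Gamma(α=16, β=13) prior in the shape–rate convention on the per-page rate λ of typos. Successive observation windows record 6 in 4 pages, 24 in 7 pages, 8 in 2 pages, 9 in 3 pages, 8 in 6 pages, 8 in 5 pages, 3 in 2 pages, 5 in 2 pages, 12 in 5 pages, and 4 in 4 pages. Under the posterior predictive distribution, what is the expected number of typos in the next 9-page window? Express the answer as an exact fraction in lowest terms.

Total count: 6 + 24 + 8 + 9 + 8 + 8 + 3 + 5 + 12 + 4 = 87.
Total exposure: 4 + 7 + 2 + 3 + 6 + 5 + 2 + 2 + 5 + 4 = 40 pages.
Conjugate update: add total count to the shape and total exposure to the rate, giving Gamma(103, 53).
Predictive mean over a 9-page window = T·E[λ|data] = 9·103/53 = 927/53.

927/53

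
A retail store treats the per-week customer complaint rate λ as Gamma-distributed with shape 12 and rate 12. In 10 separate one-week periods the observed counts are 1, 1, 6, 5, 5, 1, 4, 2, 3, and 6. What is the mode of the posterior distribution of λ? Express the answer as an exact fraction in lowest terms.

45/22

Total count: 1 + 1 + 6 + 5 + 5 + 1 + 4 + 2 + 3 + 6 = 34.
Total exposure: 10 weeks.
Gamma(α, β) with Poisson data over total exposure Σt gives posterior Gamma(α+Σx, β+Σt) = Gamma(46, 22).
Posterior mode = (α'−1)/β' = 45/22.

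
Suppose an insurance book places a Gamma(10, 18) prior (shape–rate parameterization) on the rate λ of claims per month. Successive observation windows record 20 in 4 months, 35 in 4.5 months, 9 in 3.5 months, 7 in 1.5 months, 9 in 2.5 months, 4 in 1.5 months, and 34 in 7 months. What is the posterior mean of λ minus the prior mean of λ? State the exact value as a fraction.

Total count: 20 + 35 + 9 + 7 + 9 + 4 + 34 = 118.
Total exposure: 4 + 4.5 + 3.5 + 1.5 + 2.5 + 1.5 + 7 = 24.5 months.
Gamma(α, β) with Poisson data over total exposure Σt gives posterior Gamma(α+Σx, β+Σt) = Gamma(128, 85/2).
Posterior mean = 128/(85/2) = 256/85; prior mean = 10/18 = 5/9. Difference = 256/85 − 5/9 = 1879/765.

1879/765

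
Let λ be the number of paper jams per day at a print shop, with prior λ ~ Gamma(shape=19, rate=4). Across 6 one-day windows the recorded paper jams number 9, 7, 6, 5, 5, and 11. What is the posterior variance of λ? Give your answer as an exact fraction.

31/50

Total count: 9 + 7 + 6 + 5 + 5 + 11 = 43.
Total exposure: 6 days.
By Gamma–Poisson conjugacy, the posterior is Gamma(α + Σx, β + Σt) = Gamma(19 + 43, 4 + 6) = Gamma(62, 10).
Posterior variance = α'/β'² = 62/100 = 31/50.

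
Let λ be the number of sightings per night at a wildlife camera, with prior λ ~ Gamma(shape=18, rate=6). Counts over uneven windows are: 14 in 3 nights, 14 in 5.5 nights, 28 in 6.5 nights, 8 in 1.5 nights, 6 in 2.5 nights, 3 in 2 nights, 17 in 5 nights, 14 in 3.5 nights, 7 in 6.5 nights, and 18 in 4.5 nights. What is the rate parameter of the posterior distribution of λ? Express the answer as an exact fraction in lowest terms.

93/2

Total count: 14 + 14 + 28 + 8 + 6 + 3 + 17 + 14 + 7 + 18 = 129.
Total exposure: 3 + 5.5 + 6.5 + 1.5 + 2.5 + 2 + 5 + 3.5 + 6.5 + 4.5 = 40.5 nights.
Posterior: α' = 18 + 129 = 147, β' = 6 + 40.5 = 93/2.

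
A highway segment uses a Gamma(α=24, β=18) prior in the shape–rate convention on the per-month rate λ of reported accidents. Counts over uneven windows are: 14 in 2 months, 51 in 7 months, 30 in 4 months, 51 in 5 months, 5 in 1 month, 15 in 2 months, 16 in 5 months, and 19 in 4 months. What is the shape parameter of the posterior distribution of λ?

225

Total count: 14 + 51 + 30 + 51 + 5 + 15 + 16 + 19 = 201.
Total exposure: 2 + 7 + 4 + 5 + 1 + 2 + 5 + 4 = 30 months.
Gamma(α, β) with Poisson data over total exposure Σt gives posterior Gamma(α+Σx, β+Σt) = Gamma(225, 48).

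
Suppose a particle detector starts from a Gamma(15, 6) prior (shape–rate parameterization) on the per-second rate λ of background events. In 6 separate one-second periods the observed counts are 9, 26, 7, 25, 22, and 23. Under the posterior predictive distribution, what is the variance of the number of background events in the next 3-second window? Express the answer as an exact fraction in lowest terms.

Total count: 9 + 26 + 7 + 25 + 22 + 23 = 112.
Total exposure: 6 seconds.
The Gamma prior is conjugate for the Poisson rate, so λ | data ~ Gamma(15+112, 6+6) = Gamma(127, 12).
The posterior predictive for a window of length T is Negative Binomial with variance T·α'·(β'+T)/β'² = 3·127·15/144 = 635/16.

635/16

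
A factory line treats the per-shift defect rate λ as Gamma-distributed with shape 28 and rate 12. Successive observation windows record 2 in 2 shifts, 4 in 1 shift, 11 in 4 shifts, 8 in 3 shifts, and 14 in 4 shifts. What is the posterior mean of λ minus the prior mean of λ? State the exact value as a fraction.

Total count: 2 + 4 + 11 + 8 + 14 = 39.
Total exposure: 2 + 1 + 4 + 3 + 4 = 14 shifts.
By Gamma–Poisson conjugacy, the posterior is Gamma(α + Σx, β + Σt) = Gamma(28 + 39, 12 + 14) = Gamma(67, 26).
Posterior mean = 67/26 = 67/26; prior mean = 28/12 = 7/3. Difference = 67/26 − 7/3 = 19/78.

19/78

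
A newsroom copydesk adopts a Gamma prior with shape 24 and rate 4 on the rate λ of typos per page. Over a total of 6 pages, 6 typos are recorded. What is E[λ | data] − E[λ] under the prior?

Total count 6 over total exposure 6 pages.
Gamma(α, β) with Poisson data over total exposure Σt gives posterior Gamma(α+Σx, β+Σt) = Gamma(30, 10).
Posterior mean = 30/10 = 3; prior mean = 24/4 = 6. Difference = 3 − 6 = -3.

-3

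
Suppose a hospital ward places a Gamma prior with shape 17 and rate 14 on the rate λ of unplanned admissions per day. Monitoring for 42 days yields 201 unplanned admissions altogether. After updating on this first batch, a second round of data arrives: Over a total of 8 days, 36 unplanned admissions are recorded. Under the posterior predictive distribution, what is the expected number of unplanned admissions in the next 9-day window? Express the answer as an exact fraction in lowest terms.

Total count 201 over total exposure 42 days.
After the first batch: Gamma(17 + 201, 14 + 42) = Gamma(218, 56).
Total count 36 over total exposure 8 days.
After the second batch: Gamma(218 + 36, 56 + 8) = Gamma(254, 64).
Predictive mean over a 9-day window = T·E[λ|data] = 9·254/64 = 1143/32.

1143/32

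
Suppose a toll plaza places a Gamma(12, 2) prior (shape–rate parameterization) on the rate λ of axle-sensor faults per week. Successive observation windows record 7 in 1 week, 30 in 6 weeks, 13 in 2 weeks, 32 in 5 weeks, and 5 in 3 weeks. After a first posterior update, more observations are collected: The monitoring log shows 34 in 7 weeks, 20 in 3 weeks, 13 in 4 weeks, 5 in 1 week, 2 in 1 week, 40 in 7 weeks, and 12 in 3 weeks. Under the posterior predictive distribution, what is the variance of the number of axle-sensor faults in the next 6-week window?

Total count: 7 + 30 + 13 + 32 + 5 = 87.
Total exposure: 1 + 6 + 2 + 5 + 3 = 17 weeks.
After the first batch: Gamma(12 + 87, 2 + 17) = Gamma(99, 19).
Total count: 34 + 20 + 13 + 5 + 2 + 40 + 12 = 126.
Total exposure: 7 + 3 + 4 + 1 + 1 + 7 + 3 = 26 weeks.
After the second batch: Gamma(99 + 126, 19 + 26) = Gamma(225, 45).
The posterior predictive for a window of length T is Negative Binomial with variance T·α'·(β'+T)/β'² = 6·225·51/2025 = 34.

34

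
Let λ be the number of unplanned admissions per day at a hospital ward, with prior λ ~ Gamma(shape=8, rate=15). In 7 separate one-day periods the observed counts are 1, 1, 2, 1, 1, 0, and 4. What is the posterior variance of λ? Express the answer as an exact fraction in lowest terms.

9/242

Total count: 1 + 1 + 2 + 1 + 1 + 0 + 4 = 10.
Total exposure: 7 days.
Posterior: α' = 8 + 10 = 18, β' = 15 + 7 = 22.
Posterior variance = α'/β'² = 18/484 = 9/242.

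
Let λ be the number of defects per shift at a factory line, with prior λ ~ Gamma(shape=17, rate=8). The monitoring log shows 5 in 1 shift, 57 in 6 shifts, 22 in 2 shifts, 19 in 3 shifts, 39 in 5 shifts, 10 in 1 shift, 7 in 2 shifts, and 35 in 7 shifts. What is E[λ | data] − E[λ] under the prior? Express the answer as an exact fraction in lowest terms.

1093/280

Total count: 5 + 57 + 22 + 19 + 39 + 10 + 7 + 35 = 194.
Total exposure: 1 + 6 + 2 + 3 + 5 + 1 + 2 + 7 = 27 shifts.
By Gamma–Poisson conjugacy, the posterior is Gamma(α + Σx, β + Σt) = Gamma(17 + 194, 8 + 27) = Gamma(211, 35).
Posterior mean = 211/35 = 211/35; prior mean = 17/8 = 17/8. Difference = 211/35 − 17/8 = 1093/280.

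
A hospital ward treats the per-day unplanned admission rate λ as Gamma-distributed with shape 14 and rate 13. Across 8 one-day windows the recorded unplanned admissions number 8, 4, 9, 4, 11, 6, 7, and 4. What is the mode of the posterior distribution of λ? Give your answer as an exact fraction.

Total count: 8 + 4 + 9 + 4 + 11 + 6 + 7 + 4 = 53.
Total exposure: 8 days.
The Gamma prior is conjugate for the Poisson rate, so λ | data ~ Gamma(14+53, 13+8) = Gamma(67, 21).
Posterior mode = (α'−1)/β' = 66/21 = 22/7.

22/7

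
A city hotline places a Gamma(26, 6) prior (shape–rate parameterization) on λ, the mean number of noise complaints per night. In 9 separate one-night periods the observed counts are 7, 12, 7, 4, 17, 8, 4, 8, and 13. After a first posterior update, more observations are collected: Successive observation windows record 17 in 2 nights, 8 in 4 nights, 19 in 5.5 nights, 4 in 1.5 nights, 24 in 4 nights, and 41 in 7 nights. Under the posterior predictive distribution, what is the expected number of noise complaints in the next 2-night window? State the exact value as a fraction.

146/13

Total count: 7 + 12 + 7 + 4 + 17 + 8 + 4 + 8 + 13 = 80.
Total exposure: 9 nights.
After the first batch: Gamma(26 + 80, 6 + 9) = Gamma(106, 15).
Total count: 17 + 8 + 19 + 4 + 24 + 41 = 113.
Total exposure: 2 + 4 + 5.5 + 1.5 + 4 + 7 = 24 nights.
After the second batch: Gamma(106 + 113, 15 + 24) = Gamma(219, 39).
Predictive mean over a 2-night window = T·E[λ|data] = 2·219/39 = 146/13.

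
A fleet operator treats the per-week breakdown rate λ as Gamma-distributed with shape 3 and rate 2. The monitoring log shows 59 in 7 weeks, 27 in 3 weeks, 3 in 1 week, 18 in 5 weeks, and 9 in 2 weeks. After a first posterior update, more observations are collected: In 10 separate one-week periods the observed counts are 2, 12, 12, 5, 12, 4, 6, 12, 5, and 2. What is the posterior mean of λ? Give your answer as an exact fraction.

191/30

Total count: 59 + 27 + 3 + 18 + 9 = 116.
Total exposure: 7 + 3 + 1 + 5 + 2 = 18 weeks.
After the first batch: Gamma(3 + 116, 2 + 18) = Gamma(119, 20).
Total count: 2 + 12 + 12 + 5 + 12 + 4 + 6 + 12 + 5 + 2 = 72.
Total exposure: 10 weeks.
After the second batch: Gamma(119 + 72, 20 + 10) = Gamma(191, 30).
Posterior mean = α'/β' = 191/30.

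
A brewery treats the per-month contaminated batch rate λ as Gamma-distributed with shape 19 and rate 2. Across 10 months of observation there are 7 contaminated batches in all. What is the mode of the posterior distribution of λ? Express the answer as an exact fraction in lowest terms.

Total count 7 over total exposure 10 months.
Gamma(α, β) with Poisson data over total exposure Σt gives posterior Gamma(α+Σx, β+Σt) = Gamma(26, 12).
Posterior mode = (α'−1)/β' = 25/12.

25/12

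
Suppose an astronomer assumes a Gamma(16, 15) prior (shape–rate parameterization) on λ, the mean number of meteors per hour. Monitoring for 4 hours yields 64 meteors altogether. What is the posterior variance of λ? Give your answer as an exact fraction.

Total count 64 over total exposure 4 hours.
Gamma(α, β) with Poisson data over total exposure Σt gives posterior Gamma(α+Σx, β+Σt) = Gamma(80, 19).
Posterior variance = α'/β'² = 80/361.

80/361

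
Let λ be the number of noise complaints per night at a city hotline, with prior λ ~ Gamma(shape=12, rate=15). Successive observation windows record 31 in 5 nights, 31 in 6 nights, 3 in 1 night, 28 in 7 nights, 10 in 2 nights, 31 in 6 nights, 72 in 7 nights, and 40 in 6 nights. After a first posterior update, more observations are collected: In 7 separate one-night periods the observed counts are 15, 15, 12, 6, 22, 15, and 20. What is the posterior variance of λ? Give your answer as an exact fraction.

363/3844

Total count: 31 + 31 + 3 + 28 + 10 + 31 + 72 + 40 = 246.
Total exposure: 5 + 6 + 1 + 7 + 2 + 6 + 7 + 6 = 40 nights.
After the first batch: Gamma(12 + 246, 15 + 40) = Gamma(258, 55).
Total count: 15 + 15 + 12 + 6 + 22 + 15 + 20 = 105.
Total exposure: 7 nights.
After the second batch: Gamma(258 + 105, 55 + 7) = Gamma(363, 62).
Posterior variance = α'/β'² = 363/3844.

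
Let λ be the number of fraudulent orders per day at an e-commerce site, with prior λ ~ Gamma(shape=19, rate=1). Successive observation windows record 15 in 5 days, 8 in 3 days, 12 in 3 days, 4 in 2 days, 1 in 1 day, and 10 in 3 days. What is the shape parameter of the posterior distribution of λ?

69

Total count: 15 + 8 + 12 + 4 + 1 + 10 = 50.
Total exposure: 5 + 3 + 3 + 2 + 1 + 3 = 17 days.
Posterior: α' = 19 + 50 = 69, β' = 1 + 17 = 18.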